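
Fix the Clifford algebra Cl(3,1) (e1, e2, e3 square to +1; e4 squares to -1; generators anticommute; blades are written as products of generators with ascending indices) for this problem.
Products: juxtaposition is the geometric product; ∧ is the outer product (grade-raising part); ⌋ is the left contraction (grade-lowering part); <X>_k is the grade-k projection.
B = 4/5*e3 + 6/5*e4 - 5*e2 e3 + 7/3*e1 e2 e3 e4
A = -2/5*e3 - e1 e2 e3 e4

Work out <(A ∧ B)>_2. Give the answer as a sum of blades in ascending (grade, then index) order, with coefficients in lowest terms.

step 1: -12/25*e3 e4
step 2: -12/25*e3 e4
Answer: -12/25*e3 e4


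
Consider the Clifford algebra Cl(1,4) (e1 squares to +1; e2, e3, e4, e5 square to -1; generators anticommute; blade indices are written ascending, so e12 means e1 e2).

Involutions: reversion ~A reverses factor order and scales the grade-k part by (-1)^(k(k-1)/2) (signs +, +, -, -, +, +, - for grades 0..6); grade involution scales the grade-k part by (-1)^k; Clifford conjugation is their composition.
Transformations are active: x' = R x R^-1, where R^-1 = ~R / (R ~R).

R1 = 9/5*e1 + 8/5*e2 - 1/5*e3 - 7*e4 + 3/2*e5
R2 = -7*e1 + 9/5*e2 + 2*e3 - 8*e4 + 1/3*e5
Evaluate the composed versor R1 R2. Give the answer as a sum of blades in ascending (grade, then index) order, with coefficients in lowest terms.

Distribute over the terms of R1 (each basis-blade product reordered to ascending indices, repeated generators contracted through their squares):
(9/5*e1) R2 = -63/5 + 81/25*e12 + 18/5*e13 - 72/5*e14 + 3/5*e15
(8/5*e2) R2 = -72/25 + 56/5*e12 + 16/5*e23 - 64/5*e24 + 8/15*e25
(-1/5*e3) R2 = 2/5 - 7/5*e13 + 9/25*e23 + 8/5*e34 - 1/15*e35
(-7*e4) R2 = -56 - 49*e14 + 63/5*e24 + 14*e34 - 7/3*e45
(3/2*e5) R2 = -1/2 + 21/2*e15 - 27/10*e25 - 3*e35 + 12*e45
Summing the partial products and collecting blades:
Answer: -3579/50 + 361/25*e12 + 11/5*e13 - 317/5*e14 + 111/10*e15 + 89/25*e23 - 1/5*e24 - 13/6*e25 + 78/5*e34 - 46/15*e35 + 29/3*e45


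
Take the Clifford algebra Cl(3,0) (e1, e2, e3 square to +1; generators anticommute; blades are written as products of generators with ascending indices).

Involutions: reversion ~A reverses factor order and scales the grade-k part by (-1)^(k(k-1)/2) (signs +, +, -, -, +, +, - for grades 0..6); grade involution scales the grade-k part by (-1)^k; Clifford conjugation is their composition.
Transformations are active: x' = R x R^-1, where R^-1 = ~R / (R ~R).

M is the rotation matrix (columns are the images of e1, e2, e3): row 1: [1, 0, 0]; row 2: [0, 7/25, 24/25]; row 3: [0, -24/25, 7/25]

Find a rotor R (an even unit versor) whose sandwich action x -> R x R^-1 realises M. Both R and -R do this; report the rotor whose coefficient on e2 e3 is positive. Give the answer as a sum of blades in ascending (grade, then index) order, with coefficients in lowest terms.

Method: write R = a + b12*e1 e2 + b13*e1 e3 + b23*e2 e3 with a^2 + b12^2 + b13^2 + b23^2 = 1 (so R^-1 = ~R). Expanding the columns R e_j ~R gives tr M = 4a^2 - 1 and, from the antisymmetric part, M21 - M12 = -4a*b12, M13 - M31 = 4a*b13, M32 - M23 = -4a*b23.
Here tr M = 39/25, so a^2 = (1 + tr M)/4 = 16/25 and a = ±4/5. Taking a = 4/5: M21 - M12 = 0, M13 - M31 = 0, M32 - M23 = -48/25, giving b12 = 0, b13 = 0, b23 = 3/5, i.e. R = 4/5 + 3/5*e2 e3.
Its e2 e3 coefficient is already positive.
Answer: 4/5 + 3/5*e2 e3. Sheet selection: the two-to-one cover makes ±R indistinguishable at the matrix level (trace 39/25), so uniqueness comes from the required sign on e2 e3.


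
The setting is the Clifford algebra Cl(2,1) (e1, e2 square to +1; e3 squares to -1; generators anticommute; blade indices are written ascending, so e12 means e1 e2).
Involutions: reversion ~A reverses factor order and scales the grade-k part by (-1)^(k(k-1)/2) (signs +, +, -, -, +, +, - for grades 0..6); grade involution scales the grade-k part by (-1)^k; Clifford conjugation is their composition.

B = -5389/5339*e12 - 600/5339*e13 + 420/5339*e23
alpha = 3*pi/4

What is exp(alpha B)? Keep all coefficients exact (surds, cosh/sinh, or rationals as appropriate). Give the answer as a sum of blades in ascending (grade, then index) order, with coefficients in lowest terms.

B^2 term by term: the squares give (-5389/5339)^2*(e12)^2 + (-600/5339)^2*(e13)^2 + (420/5339)^2*(e23)^2 = 29041321/28504921*(-1) + 360000/28504921*(+1) + 176400/28504921*(+1) = -1 (each basis 2-blade squares to minus the product of its generators' squares); cross terms between blades sharing an index anticommute and cancel. So B^2 = -1.
B^2 = -1 — B^2 < 0, so the exponential closes trigonometrically: l = 1, alpha*l = 3*pi/4, so exp(alpha B) = cos(3*pi/4) + (sin(3*pi/4)/1)*B = -sqrt(2)/2 + (sqrt(2)/2)*B.
Answer: -sqrt(2)/2 - 5389*sqrt(2)/10678*e12 - 300*sqrt(2)/5339*e13 + 210*sqrt(2)/5339*e23


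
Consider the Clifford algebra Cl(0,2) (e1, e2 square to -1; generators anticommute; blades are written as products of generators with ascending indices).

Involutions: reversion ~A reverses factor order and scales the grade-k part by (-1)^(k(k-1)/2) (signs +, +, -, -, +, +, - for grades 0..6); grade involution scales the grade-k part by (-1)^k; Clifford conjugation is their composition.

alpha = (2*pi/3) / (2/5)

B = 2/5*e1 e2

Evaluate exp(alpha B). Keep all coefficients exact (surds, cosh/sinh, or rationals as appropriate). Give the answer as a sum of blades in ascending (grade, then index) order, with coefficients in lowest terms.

B^2 = (2/5)^2*(e1 e2)^2 = 4/25*(-1) = -4/25 (a basis 2-blade squares to minus the product of its generators' squares).
B^2 = -4/25 — a negative square means the series sums to a rotation: l = 2/5, alpha*l = 2*pi/3, so exp(alpha B) = cos(2*pi/3) + (sin(2*pi/3)/(2/5))*B = -1/2 + (5*sqrt(3)/4)*B.
Answer: -1/2 + sqrt(3)/2*e1 e2


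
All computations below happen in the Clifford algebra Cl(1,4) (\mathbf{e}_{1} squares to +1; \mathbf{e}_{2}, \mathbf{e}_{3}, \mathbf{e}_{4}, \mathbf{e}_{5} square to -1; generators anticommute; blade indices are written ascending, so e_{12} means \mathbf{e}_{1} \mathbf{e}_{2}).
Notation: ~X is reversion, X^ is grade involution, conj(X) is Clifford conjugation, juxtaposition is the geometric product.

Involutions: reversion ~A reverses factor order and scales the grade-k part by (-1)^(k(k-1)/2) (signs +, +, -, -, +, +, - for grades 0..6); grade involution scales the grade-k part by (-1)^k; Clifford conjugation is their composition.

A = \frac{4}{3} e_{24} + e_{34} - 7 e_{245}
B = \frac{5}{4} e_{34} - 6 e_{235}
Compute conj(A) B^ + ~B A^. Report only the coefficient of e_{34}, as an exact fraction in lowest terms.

first term: \frac{5}{4} - \frac{5}{3} e_{23} - 42 e_{34} - \frac{35}{4} e_{235} - 6 e_{245} + 8 e_{345}
second term: \frac{5}{4} + \frac{5}{3} e_{23} - 42 e_{34} + \frac{35}{4} e_{235} - 6 e_{245} + 8 e_{345}
Answer: -84


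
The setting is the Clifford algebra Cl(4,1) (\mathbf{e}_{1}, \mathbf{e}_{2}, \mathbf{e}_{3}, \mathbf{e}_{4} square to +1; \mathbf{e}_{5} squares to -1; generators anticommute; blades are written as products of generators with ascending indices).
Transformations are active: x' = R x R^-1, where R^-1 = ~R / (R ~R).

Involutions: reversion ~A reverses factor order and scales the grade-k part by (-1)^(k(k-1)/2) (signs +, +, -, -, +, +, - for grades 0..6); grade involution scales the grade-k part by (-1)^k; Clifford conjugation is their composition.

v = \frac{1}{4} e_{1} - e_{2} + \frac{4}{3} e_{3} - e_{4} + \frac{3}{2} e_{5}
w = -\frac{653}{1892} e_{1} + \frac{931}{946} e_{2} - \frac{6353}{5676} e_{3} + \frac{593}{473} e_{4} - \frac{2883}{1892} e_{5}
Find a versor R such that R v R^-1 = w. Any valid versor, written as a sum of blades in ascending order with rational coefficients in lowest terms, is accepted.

The midline construction: v and w both square to \frac{229}{144}, so reflecting in their sum -\frac{45}{473} e_{1} - \frac{15}{946} e_{2} + \frac{405}{1892} e_{3} + \frac{120}{473} e_{4} - \frac{45}{1892} e_{5} exchanges them.
Answer: -\frac{45}{473} e_{1} - \frac{15}{946} e_{2} + \frac{405}{1892} e_{3} + \frac{120}{473} e_{4} - \frac{45}{1892} e_{5}


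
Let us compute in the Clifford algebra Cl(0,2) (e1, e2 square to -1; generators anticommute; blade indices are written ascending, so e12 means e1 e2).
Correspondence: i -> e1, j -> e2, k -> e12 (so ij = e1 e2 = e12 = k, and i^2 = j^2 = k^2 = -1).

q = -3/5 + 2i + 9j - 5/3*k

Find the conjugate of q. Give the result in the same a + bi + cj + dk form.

In blades: q = -3/5 + 2*e1 + 9*e2 - 5/3*e12.
Conjugation here is Clifford conjugation: the scalar is fixed and the grade-1 and grade-2 blades all flip sign, giving -3/5 - 2*e1 - 9*e2 + 5/3*e12; translating back:
Answer: -3/5 - 2i - 9j + 5/3*k


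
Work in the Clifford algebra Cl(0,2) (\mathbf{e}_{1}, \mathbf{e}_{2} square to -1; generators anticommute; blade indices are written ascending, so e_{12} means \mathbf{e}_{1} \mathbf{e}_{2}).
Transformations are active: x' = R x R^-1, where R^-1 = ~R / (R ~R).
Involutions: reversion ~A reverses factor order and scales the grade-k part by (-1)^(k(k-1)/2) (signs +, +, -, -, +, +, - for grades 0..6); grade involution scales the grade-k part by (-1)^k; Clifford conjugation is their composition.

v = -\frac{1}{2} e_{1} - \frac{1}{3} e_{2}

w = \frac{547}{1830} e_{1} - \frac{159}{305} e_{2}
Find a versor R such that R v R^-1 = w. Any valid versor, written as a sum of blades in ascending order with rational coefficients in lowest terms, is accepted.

The midline construction: v and w both square to -\frac{13}{36}, so reflecting in their sum -\frac{184}{915} e_{1} - \frac{782}{915} e_{2} exchanges them.
Answer: -\frac{184}{915} e_{1} - \frac{782}{915} e_{2}


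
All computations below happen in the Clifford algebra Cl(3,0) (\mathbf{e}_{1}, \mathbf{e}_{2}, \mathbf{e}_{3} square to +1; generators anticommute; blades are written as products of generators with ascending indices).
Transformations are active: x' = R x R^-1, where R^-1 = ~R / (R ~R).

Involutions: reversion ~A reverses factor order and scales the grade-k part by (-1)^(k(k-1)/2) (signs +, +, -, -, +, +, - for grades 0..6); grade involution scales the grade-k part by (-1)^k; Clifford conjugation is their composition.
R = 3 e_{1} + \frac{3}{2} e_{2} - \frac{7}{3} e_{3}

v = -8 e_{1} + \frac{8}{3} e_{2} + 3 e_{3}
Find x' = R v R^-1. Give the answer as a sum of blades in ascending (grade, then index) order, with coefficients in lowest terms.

~R = 3 e_{1} + \frac{3}{2} e_{2} - \frac{7}{3} e_{3}, and R ~R = \frac{601}{36}, so R^-1 = ~R / (\frac{601}{36}).
R v = -27 + 20 e_{1} e_{2} - \frac{29}{3} e_{1} e_{3} + \frac{193}{18} e_{2} e_{3}
Answer: -\frac{1024}{601} e_{1} - \frac{13556}{1803} e_{2} + \frac{2733}{601} e_{3}


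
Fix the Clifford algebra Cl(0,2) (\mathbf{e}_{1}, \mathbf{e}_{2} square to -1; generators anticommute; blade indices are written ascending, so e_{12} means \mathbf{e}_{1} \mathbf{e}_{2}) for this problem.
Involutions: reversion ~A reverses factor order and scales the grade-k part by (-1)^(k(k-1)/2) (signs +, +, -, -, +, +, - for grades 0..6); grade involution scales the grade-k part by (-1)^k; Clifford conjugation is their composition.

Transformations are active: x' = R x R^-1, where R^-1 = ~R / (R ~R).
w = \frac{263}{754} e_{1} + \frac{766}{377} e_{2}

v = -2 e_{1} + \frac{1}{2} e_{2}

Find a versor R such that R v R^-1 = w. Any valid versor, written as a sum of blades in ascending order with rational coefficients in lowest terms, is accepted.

Key observation: q(v) = q(w) = -\frac{17}{4} (sandwiches preserve the norm), so R = v + w = -\frac{1245}{754} e_{1} + \frac{1909}{754} e_{2} works whenever it is invertible — the component of v along it is kept and (v - w)/2 reverses, sending v to w.
Answer: -\frac{1245}{754} e_{1} + \frac{1909}{754} e_{2}


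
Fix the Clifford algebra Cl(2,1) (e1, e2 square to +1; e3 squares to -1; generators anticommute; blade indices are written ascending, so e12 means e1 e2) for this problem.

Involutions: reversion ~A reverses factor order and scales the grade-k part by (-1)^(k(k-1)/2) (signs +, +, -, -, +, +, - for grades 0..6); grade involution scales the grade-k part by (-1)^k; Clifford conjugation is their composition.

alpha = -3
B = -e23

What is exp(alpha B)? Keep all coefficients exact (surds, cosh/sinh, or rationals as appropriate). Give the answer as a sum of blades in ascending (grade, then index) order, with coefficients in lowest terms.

B^2 = (-1)^2*(e23)^2 = 1*(+1) = 1 (a basis 2-blade squares to minus the product of its generators' squares).
B^2 = 1 — a positive square means the series sums to a boost: l = 1, alpha*l = -3, so exp(alpha B) = cosh(-3) + (sinh(-3)/1)*B = cosh(3) + (-sinh(3))*B.
Answer: cosh(3) + sinh(3)*e23


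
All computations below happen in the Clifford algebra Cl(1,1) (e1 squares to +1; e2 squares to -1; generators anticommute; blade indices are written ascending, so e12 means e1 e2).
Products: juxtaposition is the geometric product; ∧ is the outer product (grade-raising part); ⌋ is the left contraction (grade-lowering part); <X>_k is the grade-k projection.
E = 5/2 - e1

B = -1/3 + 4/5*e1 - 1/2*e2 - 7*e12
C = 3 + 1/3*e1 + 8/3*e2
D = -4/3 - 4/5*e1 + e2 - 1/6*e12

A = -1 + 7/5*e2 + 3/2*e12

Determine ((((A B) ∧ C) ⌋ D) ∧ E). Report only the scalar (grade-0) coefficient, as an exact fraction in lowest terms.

step 1: -142/15 - 197/20*e1 - 7/6*e2 + 269/50*e12
step 2: -142/5 - 5887/180*e1 - 2587/90*e2 - 2191/225*e12
step 3: 63719/675 + 74279/2700*e1 - 4957/216*e2 + 71/15*e12
step 4: 63719/270 - 15373/600*e1 - 24785/432*e2 - 2401/216*e12
Answer: 63719/270


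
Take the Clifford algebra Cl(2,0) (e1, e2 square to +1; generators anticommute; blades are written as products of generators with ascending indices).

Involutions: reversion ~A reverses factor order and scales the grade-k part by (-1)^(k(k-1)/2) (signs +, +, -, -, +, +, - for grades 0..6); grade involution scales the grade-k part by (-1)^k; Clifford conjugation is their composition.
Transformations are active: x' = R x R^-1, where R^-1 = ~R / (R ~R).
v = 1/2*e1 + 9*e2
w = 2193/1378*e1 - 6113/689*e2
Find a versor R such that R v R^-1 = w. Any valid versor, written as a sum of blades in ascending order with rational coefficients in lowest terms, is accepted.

Since q(v) = q(w) = 325/4, the sum R = v + w = 1441/689*e1 + 88/689*e2 does the job whenever invertible.
Answer: 1441/689*e1 + 88/689*e2


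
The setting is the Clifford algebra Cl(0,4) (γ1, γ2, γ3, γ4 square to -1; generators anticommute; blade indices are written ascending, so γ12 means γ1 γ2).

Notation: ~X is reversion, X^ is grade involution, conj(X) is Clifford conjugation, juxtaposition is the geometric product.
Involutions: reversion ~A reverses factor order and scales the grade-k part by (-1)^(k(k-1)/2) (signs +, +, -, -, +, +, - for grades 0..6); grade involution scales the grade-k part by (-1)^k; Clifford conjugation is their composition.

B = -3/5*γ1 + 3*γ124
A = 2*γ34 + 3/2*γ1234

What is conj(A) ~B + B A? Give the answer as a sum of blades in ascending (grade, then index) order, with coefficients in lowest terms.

first term: -9/2*γ3 - 6*γ123 + 6/5*γ134 - 9/10*γ234
second term: -9/2*γ3 + 6*γ123 - 6/5*γ134 + 9/10*γ234
Answer: -9*γ3


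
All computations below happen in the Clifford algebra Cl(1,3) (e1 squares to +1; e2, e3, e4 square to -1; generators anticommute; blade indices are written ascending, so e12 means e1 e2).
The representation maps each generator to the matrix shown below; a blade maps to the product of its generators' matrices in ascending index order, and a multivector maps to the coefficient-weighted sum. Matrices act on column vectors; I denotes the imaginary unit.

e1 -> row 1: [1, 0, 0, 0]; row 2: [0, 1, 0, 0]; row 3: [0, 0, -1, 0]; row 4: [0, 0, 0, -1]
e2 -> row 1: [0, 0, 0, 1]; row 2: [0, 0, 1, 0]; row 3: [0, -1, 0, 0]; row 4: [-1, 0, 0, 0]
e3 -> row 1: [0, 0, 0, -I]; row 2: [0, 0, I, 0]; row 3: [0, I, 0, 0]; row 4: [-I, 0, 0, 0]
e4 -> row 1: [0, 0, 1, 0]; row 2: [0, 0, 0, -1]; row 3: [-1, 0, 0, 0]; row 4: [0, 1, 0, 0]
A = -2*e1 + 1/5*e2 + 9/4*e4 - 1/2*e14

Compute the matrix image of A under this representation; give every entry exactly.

Bivector images (products of the table entries): rho(e14) = rho(e1)rho(e4) = row 1: [0, 0, 1, 0]; row 2: [0, 0, 0, -1]; row 3: [1, 0, 0, 0]; row 4: [0, -1, 0, 0].
M = (-2)*rho(e1) + (1/5)*rho(e2) + (9/4)*rho(e4) + (-1/2)*rho(e14), summed entrywise:
Answer: row 1: [-2, 0, 7/4, 1/5]; row 2: [0, -2, 1/5, -7/4]; row 3: [-11/4, -1/5, 2, 0]; row 4: [-1/5, 11/4, 0, 2]


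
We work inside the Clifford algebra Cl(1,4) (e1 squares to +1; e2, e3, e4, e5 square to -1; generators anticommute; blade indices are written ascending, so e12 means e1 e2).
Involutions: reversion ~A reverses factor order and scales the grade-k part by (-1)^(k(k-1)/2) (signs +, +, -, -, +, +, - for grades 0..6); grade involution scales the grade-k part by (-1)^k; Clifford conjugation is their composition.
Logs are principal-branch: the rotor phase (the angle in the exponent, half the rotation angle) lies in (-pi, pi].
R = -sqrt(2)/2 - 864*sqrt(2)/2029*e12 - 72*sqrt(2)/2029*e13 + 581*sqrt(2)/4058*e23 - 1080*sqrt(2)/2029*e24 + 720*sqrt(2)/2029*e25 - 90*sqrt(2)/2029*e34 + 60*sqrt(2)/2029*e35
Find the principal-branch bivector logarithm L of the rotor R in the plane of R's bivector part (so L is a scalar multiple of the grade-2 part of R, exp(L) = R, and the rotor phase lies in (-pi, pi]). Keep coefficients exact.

The scalar part of R is -sqrt(2)/2, which fixes the principal-branch rotor phase; the unit plane is then the bivector part divided by the sine of that phase, and L is that plane scaled by the phase.
Concretely: cos(phase) = -sqrt(2)/2 gives phase = ±3*pi/4, and since phase/sin(phase) is even the sign is immaterial: L = (phase/sin(phase)) * <R>_2 = (3*sqrt(2)*pi/4) * <R>_2.
Answer: -1296*pi/2029*e12 - 108*pi/2029*e13 + 1743*pi/8116*e23 - 1620*pi/2029*e24 + 1080*pi/2029*e25 - 135*pi/2029*e34 + 90*pi/2029*e35


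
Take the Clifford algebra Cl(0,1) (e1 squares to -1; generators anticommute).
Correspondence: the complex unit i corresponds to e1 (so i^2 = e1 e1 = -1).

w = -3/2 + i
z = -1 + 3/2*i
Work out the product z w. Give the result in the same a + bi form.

In blades: z = -1 + 3/2*e1, w = -3/2 + e1.
Distribute z over w term by term (generator squares from the signature, products reordered to ascending indices): (-1)*w = 3/2 - e1; (3/2*e1)*w = -3/2 - 9/4*e1.
Sum: -13/4*e1; translating back through the correspondence:
Answer: -13/4*i


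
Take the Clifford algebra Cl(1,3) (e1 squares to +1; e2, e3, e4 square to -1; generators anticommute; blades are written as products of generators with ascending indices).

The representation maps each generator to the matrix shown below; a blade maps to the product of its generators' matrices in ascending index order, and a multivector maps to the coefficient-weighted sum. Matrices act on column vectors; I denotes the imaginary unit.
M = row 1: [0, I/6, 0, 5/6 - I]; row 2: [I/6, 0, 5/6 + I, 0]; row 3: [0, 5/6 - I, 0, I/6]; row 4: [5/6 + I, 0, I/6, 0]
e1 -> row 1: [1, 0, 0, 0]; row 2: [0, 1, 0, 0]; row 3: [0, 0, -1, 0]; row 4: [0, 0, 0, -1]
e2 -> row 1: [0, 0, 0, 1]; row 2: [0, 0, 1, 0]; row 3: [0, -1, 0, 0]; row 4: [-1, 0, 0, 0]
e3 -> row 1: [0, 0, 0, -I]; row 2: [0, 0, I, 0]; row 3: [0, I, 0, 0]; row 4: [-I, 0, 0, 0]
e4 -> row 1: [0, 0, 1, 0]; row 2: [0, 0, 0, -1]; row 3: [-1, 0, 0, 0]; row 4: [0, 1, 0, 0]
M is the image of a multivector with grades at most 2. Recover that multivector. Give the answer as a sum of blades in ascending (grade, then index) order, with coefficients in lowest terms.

Method: the blade images are trace-orthogonal — tr(rho(e_A) rho(e_B)^-1) = 4 if A = B and 0 otherwise — and rho(e_A)^-1 = (e_A)^2 * rho(e_A) with (e_A)^2 = +1 or -1, so the coefficient of e_A in the preimage is (e_A)^2 * tr(M rho(e_A))/4.
Nonzero projections over blades of grade <= 2: e1 e2: (e1 e2)^2 = +1, tr(M rho(e1 e2)) = 10/3, coefficient 5/6; e1 e3: (e1 e3)^2 = +1, tr(M rho(e1 e3)) = 4, coefficient 1; e3 e4: (e3 e4)^2 = -1, tr(M rho(e3 e4)) = 2/3, coefficient -1/6. Every other blade of grade <= 2 projects to 0.
Answer: 5/6*e1 e2 + e1 e3 - 1/6*e3 e4


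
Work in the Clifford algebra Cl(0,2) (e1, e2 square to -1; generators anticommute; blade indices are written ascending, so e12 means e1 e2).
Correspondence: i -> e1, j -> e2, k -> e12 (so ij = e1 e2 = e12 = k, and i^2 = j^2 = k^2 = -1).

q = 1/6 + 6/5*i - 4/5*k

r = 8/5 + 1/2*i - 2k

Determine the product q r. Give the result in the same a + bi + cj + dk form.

In blades: q = 1/6 + 6/5*e1 - 4/5*e12, r = 8/5 + 1/2*e1 - 2*e12.
Distribute q over r term by term (generator squares from the signature, products reordered to ascending indices): (1/6)*r = 4/15 + 1/12*e1 - 1/3*e12; (6/5*e1)*r = -3/5 + 48/25*e1 + 12/5*e2; (-4/5*e12)*r = -8/5 - 2/5*e2 - 32/25*e12.
Sum: -29/15 + 601/300*e1 + 2*e2 - 121/75*e12; translating back through the correspondence:
Answer: -29/15 + 601/300*i + 2j - 121/75*k


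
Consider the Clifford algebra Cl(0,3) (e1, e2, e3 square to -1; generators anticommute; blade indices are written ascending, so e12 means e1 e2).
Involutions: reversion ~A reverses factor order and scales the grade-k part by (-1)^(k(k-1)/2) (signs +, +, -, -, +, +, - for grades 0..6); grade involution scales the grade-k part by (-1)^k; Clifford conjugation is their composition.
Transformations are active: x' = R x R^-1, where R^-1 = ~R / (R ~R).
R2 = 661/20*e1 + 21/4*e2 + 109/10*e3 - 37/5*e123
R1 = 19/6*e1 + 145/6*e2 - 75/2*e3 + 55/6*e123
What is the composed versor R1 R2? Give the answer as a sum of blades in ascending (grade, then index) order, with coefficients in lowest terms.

Distribute over the terms of R1 (each basis-blade product reordered to ascending indices, repeated generators contracted through their squares):
(19/6*e1) R2 = -12559/120 + 133/8*e12 + 2071/60*e13 + 703/30*e23
(145/6*e2) R2 = -1015/8 - 19169/24*e12 - 1073/6*e13 + 3161/12*e23
(-75/2*e3) R2 = 1635/4 - 555/2*e12 + 9915/8*e13 + 1575/8*e23
(55/6*e123) R2 = -407/6 - 1199/12*e12 + 385/8*e13 - 7271/24*e23
Summing the partial products and collecting blades:
Answer: 6563/60 - 2319/2*e12 + 68591/60*e13 + 5423/30*e23


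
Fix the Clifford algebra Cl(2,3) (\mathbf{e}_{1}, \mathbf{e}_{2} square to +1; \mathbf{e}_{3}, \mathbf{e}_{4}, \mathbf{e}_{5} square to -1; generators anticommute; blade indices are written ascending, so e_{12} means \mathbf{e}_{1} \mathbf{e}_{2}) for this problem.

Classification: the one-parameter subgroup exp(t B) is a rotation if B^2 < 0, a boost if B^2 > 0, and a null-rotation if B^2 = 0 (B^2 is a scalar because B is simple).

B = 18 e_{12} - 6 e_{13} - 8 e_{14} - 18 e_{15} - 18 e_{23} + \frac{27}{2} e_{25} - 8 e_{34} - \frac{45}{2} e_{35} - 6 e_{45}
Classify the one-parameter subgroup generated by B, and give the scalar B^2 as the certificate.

B^2 term by term: the squares give (18)^2*(e_{12})^2 + (-6)^2*(e_{13})^2 + (-8)^2*(e_{14})^2 + (-18)^2*(e_{15})^2 + (-18)^2*(e_{23})^2 + (\frac{27}{2})^2*(e_{25})^2 + (-8)^2*(e_{34})^2 + (-\frac{45}{2})^2*(e_{35})^2 + (-6)^2*(e_{45})^2 = 324*(-1) + 36*(+1) + 64*(+1) + 324*(+1) + 324*(+1) + \frac{729}{4}*(+1) + 64*(-1) + \frac{2025}{4}*(-1) + 36*(-1) = 0 (each basis 2-blade squares to minus the product of its generators' squares); cross terms between blades sharing an index anticommute and cancel; the commuting (index-disjoint) pairs give grade-4 terms 2*c*c'*(blade product), which cancel blade by blade — e_{1234}: -288 + 288 = 0; e_{1235}: -810 + 162 + 648 = 0; e_{1245}: -216 + 216 = 0; e_{1345}: 72 - 360 + 288 = 0; e_{2345}: 216 - 216 = 0 — confirming B is simple. So B^2 = 0.
Answer: null-rotation, certificate B^2 = 0. Check the certificate: B^2 = 0, and that sign is decisive whatever form B takes.


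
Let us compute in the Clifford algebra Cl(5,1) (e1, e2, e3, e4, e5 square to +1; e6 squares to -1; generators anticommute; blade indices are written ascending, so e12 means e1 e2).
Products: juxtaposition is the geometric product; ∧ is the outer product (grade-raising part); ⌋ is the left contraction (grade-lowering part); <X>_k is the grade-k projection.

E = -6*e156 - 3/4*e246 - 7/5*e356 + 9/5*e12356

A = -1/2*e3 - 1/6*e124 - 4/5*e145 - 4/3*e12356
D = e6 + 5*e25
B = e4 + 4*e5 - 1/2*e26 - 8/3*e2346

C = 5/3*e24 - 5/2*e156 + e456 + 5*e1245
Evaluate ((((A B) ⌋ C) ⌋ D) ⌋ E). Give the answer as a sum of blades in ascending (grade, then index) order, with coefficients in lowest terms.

step 1: -1/6*e12 - 16/5*e14 + 4/5*e15 - 1/2*e34 - 2*e35 + 2/3*e135 + 4/9*e136 + 32/9*e145 - 1/12*e146 - 1/4*e236 - 4/3*e246 + 16/3*e1236 - 2/3*e1245 - 32/15*e12356 + 2/5*e12456 - 4/3*e123456
step 2: -10/3 - 160/9*e2 + 2*e6 - 4*e24 - 16*e25 + 5/6*e45
step 3: 78 - 800/9*e5 - 10/3*e6 - 50/3*e25
step 4: -20*e15 - 1600/3*e16 - 5/2*e24 - 14/3*e35 - 1120/9*e36 - 30*e136 - 468*e156 - 117/2*e246 - 546/5*e356 + 6*e1235 + 160*e1236 + 702/5*e12356
Answer: -20*e15 - 1600/3*e16 - 5/2*e24 - 14/3*e35 - 1120/9*e36 - 30*e136 - 468*e156 - 117/2*e246 - 546/5*e356 + 6*e1235 + 160*e1236 + 702/5*e12356


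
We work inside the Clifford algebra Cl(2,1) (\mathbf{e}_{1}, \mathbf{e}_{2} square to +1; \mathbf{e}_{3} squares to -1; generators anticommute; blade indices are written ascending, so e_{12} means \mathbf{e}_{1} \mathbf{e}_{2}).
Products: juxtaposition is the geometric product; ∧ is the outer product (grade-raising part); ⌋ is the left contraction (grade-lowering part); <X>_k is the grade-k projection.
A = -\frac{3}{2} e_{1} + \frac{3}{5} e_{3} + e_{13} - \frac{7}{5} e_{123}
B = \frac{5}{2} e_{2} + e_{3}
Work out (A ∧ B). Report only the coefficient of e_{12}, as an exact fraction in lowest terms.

step 1: -\frac{15}{4} e_{12} - \frac{3}{2} e_{13} - \frac{3}{2} e_{23} - \frac{5}{2} e_{123}
Answer: -\frac{15}{4}


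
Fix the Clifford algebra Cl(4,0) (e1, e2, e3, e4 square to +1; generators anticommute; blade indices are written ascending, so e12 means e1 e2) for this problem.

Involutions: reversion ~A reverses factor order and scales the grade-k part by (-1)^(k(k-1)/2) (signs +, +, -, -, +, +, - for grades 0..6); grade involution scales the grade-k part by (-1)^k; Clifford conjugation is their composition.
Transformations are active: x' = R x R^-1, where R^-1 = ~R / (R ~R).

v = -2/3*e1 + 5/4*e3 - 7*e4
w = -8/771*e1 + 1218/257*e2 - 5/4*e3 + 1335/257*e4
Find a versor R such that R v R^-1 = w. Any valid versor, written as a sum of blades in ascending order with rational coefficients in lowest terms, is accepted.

Construction: equal norms (both 7345/144) license R = v + w = -174/257*e1 + 1218/257*e2 - 464/257*e4 — nothing changes along that direction, while (v - w)/2 changes sign, so v maps onto w.
Answer: -174/257*e1 + 1218/257*e2 - 464/257*e4


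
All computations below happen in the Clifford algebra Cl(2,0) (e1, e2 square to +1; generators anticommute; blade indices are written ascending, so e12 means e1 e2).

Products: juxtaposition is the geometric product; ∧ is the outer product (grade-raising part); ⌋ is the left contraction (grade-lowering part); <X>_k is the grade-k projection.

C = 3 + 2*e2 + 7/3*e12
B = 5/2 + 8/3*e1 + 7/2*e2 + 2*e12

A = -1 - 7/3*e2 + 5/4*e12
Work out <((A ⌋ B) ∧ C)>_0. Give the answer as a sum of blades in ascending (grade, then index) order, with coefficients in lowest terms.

step 1: -79/6 + 2*e1 - 7/2*e2 - 2*e12
step 2: -79/2 + 6*e1 - 221/6*e2 - 589/18*e12
step 3: -79/2
Answer: -79/2


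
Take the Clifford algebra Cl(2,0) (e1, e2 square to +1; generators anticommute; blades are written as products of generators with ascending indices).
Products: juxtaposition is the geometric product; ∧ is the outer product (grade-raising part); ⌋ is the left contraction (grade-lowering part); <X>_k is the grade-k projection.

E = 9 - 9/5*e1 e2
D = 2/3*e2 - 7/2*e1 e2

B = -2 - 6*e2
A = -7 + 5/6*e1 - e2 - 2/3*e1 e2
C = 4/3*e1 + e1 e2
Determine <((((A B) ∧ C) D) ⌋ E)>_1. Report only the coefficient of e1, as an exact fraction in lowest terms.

step 1: 20 + 7/3*e1 + 44*e2 - 11/3*e1 e2
step 2: 80/3*e1 - 116/3*e1 e2
step 3: -406/3 - 232/9*e1 - 280/3*e2 + 160/9*e1 e2
step 4: -1186 - 168*e1 + 232/5*e2 + 1218/5*e1 e2
step 5: -168*e1 + 232/5*e2
Answer: -168


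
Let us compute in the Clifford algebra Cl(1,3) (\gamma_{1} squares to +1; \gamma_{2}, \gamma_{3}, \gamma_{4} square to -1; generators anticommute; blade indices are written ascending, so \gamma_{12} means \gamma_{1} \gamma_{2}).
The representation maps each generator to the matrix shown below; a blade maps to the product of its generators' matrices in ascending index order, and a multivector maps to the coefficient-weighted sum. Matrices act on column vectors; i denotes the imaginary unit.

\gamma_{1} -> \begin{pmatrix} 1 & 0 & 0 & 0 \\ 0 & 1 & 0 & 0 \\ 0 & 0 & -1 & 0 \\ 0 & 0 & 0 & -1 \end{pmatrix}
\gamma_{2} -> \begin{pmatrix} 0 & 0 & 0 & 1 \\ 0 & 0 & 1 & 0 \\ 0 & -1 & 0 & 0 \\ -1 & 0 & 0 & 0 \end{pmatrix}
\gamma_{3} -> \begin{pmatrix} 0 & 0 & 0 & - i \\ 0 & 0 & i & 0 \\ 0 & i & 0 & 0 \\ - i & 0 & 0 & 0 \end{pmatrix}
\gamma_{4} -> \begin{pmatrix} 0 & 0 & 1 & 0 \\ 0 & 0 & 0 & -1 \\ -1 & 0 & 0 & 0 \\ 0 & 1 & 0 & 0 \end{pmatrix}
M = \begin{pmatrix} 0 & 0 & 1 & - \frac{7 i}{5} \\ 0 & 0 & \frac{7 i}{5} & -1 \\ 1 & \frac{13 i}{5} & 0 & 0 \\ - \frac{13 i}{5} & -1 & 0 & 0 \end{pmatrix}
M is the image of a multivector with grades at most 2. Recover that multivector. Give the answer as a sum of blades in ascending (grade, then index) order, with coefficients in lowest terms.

Method: the blade images are trace-orthogonal — tr(rho(e_A) rho(e_B)^-1) = 4 if A = B and 0 otherwise — and rho(e_A)^-1 = (e_A)^2 * rho(e_A) with (e_A)^2 = +1 or -1, so the coefficient of e_A in the preimage is (e_A)^2 * tr(M rho(e_A))/4.
Nonzero projections over blades of grade <= 2: \gamma_{3}: (\gamma_{3})^2 = -1, tr(M rho(\gamma_{3})) = -8, coefficient 2; \gamma_{13}: (\gamma_{13})^2 = +1, tr(M rho(\gamma_{13})) = - \frac{12}{5}, coefficient -\frac{3}{5}; \gamma_{14}: (\gamma_{14})^2 = +1, tr(M rho(\gamma_{14})) = 4, coefficient 1. Every other blade of grade <= 2 projects to 0.
Answer: 2 \gamma_{3} - \frac{3}{5} \gamma_{13} + \gamma_{14}


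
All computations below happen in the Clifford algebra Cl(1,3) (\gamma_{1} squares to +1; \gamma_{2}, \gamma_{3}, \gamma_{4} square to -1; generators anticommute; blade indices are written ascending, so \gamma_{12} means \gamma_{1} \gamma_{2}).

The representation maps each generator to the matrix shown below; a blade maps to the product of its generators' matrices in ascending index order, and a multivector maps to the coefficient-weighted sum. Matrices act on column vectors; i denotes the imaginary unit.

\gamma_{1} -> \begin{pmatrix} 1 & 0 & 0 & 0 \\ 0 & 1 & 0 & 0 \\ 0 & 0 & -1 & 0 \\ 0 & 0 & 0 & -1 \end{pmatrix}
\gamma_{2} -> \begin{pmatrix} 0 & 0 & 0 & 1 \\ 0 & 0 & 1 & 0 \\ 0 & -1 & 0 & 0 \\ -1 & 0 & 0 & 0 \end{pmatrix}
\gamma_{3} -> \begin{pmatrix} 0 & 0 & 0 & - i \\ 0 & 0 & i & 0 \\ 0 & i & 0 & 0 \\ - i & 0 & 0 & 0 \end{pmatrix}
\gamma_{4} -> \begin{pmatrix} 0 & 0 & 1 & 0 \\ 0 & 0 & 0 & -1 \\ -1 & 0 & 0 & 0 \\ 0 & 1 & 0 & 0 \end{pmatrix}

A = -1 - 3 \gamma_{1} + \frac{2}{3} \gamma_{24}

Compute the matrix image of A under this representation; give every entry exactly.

Bivector images (products of the table entries): rho(\gamma_{24}) = rho(\gamma_{2})rho(\gamma_{4}) = \begin{pmatrix} 0 & 1 & 0 & 0 \\ -1 & 0 & 0 & 0 \\ 0 & 0 & 0 & 1 \\ 0 & 0 & -1 & 0 \end{pmatrix}.
M = (-1)*1 + (-3)*rho(\gamma_{1}) + (\frac{2}{3})*rho(\gamma_{24}), summed entrywise (1 is the identity matrix):
Answer: \begin{pmatrix} -4 & \frac{2}{3} & 0 & 0 \\ - \frac{2}{3} & -4 & 0 & 0 \\ 0 & 0 & 2 & \frac{2}{3} \\ 0 & 0 & - \frac{2}{3} & 2 \end{pmatrix}


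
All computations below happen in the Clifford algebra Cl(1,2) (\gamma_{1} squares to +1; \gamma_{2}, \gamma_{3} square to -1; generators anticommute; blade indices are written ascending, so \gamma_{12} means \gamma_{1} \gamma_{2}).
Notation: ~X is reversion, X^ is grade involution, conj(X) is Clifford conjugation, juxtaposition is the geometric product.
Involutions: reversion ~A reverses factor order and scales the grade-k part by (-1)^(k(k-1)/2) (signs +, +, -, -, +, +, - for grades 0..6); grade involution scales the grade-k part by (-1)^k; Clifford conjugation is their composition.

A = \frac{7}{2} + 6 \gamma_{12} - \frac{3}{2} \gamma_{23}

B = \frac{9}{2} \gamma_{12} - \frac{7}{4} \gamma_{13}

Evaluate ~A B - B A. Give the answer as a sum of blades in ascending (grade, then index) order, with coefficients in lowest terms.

first term: -27 + \frac{147}{8} \gamma_{12} + \frac{5}{8} \gamma_{13} - \frac{21}{2} \gamma_{23}
second term: 27 + \frac{147}{8} \gamma_{12} + \frac{5}{8} \gamma_{13} - \frac{21}{2} \gamma_{23}
Answer: -54


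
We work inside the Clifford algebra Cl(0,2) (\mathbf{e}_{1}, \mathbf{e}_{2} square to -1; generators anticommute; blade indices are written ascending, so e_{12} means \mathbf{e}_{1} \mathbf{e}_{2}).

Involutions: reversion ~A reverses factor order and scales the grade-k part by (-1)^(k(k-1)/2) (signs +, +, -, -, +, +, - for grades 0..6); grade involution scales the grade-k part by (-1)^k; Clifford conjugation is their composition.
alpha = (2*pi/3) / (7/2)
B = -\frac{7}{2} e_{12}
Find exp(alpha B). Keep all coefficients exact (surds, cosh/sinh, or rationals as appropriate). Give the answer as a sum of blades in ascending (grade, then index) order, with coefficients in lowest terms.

B^2 = (-\frac{7}{2})^2*(e_{12})^2 = \frac{49}{4}*(-1) = -\frac{49}{4} (a basis 2-blade squares to minus the product of its generators' squares).
B^2 = -\frac{49}{4} — the negative square puts this in the circular regime; l = \frac{7}{2}, alpha*l = \frac{2 \pi}{3}, so exp(alpha B) = cos(\frac{2 \pi}{3}) + (sin(\frac{2 \pi}{3})/(\frac{7}{2}))*B = - \frac{1}{2} + (\frac{\sqrt{3}}{7})*B.
Answer: - \frac{1}{2} - \frac{\sqrt{3}}{2} e_{12}


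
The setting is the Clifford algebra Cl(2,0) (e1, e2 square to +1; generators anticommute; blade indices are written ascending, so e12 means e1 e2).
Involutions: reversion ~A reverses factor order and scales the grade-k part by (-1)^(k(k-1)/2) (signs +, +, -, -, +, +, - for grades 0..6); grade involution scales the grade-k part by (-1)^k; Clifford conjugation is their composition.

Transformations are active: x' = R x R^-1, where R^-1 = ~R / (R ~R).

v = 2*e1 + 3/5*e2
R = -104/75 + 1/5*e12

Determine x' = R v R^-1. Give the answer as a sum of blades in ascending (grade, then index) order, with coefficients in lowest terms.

~R = -104/75 - 1/5*e12, and R ~R = 11041/5625, so R^-1 = ~R / (11041/5625).
R v = -199/75*e1 - 154/125*e2
Answer: 19310/11041*e1 + 62973/55205*e2


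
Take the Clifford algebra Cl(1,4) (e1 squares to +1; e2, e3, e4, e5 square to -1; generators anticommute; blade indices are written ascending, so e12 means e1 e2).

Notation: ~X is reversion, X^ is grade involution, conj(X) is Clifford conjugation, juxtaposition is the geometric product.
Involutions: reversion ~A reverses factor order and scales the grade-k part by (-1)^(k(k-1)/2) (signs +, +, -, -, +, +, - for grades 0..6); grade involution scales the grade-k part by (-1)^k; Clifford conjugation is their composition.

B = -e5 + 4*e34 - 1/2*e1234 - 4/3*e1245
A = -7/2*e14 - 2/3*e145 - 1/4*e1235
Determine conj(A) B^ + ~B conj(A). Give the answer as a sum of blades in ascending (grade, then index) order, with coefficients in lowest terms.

first term: -8/9*e2 + 14*e13 + 2/3*e14 - 7/4*e23 + 14/3*e25 + 1/3*e34 - 1/8*e45 + 1/4*e123 - 8/3*e135 + 7/2*e145 + 1/3*e235 + e1245
second term: 8/9*e2 + 14*e13 - 2/3*e14 - 7/4*e23 + 14/3*e25 - 1/3*e34 + 1/8*e45 + 1/4*e123 - 8/3*e135 - 7/2*e145 + 1/3*e235 + e1245
Answer: 28*e13 - 7/2*e23 + 28/3*e25 + 1/2*e123 - 16/3*e135 + 2/3*e235 + 2*e1245


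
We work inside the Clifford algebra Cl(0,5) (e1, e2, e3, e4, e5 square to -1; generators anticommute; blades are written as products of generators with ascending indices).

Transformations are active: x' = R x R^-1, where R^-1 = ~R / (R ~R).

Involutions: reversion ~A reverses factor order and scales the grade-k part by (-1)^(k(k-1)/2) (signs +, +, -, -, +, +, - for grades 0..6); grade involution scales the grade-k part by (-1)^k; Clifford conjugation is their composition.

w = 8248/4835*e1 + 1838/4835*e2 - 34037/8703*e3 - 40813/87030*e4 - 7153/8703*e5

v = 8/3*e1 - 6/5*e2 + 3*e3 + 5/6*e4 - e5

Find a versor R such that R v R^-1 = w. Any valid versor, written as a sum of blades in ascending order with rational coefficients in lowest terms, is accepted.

Here q(v) = q(w) = -17321/900; the classical choice R = v + w = 63424/14505*e1 - 3964/4835*e2 - 7928/8703*e3 + 15856/43515*e4 - 15856/8703*e5 then realises v -> w under the sandwich.
Answer: 63424/14505*e1 - 3964/4835*e2 - 7928/8703*e3 + 15856/43515*e4 - 15856/8703*e5


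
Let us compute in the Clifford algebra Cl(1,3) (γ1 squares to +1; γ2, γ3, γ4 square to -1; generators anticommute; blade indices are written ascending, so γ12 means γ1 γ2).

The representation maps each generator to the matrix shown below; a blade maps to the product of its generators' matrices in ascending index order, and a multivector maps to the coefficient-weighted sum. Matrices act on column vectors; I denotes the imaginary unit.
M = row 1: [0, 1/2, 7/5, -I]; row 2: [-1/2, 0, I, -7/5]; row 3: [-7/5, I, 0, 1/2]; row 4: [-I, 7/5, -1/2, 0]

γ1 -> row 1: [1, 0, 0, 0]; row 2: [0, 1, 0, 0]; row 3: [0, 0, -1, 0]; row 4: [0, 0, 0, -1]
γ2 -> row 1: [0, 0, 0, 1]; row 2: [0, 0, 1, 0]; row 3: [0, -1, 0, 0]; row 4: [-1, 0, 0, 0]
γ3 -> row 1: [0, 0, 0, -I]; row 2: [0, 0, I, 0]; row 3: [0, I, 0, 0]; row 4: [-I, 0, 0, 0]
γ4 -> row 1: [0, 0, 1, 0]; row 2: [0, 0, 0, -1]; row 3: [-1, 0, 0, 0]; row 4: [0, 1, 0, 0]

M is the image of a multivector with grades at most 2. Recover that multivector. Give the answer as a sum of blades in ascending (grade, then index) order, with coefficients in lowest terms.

Method: the blade images are trace-orthogonal — tr(rho(e_A) rho(e_B)^-1) = 4 if A = B and 0 otherwise — and rho(e_A)^-1 = (e_A)^2 * rho(e_A) with (e_A)^2 = +1 or -1, so the coefficient of e_A in the preimage is (e_A)^2 * tr(M rho(e_A))/4.
Nonzero projections over blades of grade <= 2: γ3: (γ3)^2 = -1, tr(M rho(γ3)) = -4, coefficient 1; γ4: (γ4)^2 = -1, tr(M rho(γ4)) = -28/5, coefficient 7/5; γ24: (γ24)^2 = -1, tr(M rho(γ24)) = -2, coefficient 1/2. Every other blade of grade <= 2 projects to 0.
Answer: γ3 + 7/5*γ4 + 1/2*γ24


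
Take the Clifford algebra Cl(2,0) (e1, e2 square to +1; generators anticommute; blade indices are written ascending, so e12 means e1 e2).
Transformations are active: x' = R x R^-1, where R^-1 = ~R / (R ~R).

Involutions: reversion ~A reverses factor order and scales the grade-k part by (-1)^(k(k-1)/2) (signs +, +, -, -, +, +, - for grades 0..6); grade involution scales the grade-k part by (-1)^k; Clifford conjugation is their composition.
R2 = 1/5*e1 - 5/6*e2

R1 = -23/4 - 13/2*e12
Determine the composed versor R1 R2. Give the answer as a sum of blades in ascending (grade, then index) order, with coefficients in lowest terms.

Distribute over the terms of R1 (each basis-blade product reordered to ascending indices, repeated generators contracted through their squares):
(-23/4) R2 = -23/20*e1 + 115/24*e2
(-13/2*e12) R2 = 65/12*e1 + 13/10*e2
Summing the partial products and collecting blades:
Answer: 64/15*e1 + 731/120*e2


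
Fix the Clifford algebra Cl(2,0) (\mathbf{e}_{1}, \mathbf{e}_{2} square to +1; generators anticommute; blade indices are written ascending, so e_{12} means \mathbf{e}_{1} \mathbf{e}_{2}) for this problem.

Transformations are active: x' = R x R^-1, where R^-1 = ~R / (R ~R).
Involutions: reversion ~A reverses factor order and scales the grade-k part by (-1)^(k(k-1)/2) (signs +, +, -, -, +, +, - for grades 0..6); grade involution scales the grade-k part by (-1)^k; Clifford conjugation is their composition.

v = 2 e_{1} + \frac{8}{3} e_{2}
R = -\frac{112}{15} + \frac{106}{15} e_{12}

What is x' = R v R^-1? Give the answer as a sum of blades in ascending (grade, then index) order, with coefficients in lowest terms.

~R = -\frac{112}{15} - \frac{106}{15} e_{12}, and R ~R = \frac{4756}{45}, so R^-1 = ~R / (\frac{4756}{45}).
R v = \frac{176}{45} e_{1} - \frac{1532}{45} e_{2}
Answer: -\frac{45526}{17835} e_{1} + \frac{12744}{5945} e_{2}


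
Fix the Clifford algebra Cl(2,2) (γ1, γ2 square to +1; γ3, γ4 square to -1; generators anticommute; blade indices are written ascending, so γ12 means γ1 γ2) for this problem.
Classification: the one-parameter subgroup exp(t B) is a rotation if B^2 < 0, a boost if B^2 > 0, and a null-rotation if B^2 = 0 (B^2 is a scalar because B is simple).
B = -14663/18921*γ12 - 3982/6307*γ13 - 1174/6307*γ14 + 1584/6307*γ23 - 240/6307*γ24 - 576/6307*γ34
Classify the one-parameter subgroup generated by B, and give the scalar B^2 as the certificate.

B^2 term by term: the squares give (-14663/18921)^2*(γ12)^2 + (-3982/6307)^2*(γ13)^2 + (-1174/6307)^2*(γ14)^2 + (1584/6307)^2*(γ23)^2 + (-240/6307)^2*(γ24)^2 + (-576/6307)^2*(γ34)^2 = 215003569/358004241*(-1) + 15856324/39778249*(+1) + 1378276/39778249*(+1) + 2509056/39778249*(+1) + 57600/39778249*(+1) + 331776/39778249*(-1) = -1/9 (each basis 2-blade squares to minus the product of its generators' squares); cross terms between blades sharing an index anticommute and cancel; the commuting (index-disjoint) pairs give grade-4 terms 2*c*c'*(blade product), which cancel blade by blade — γ1234: 5630592/39778249 - 1911360/39778249 - 3719232/39778249 = 0 — confirming B is simple. So B^2 = -1/9.
Answer: rotation, certificate B^2 = -1/9. Because -1/9 is invariant under every versor sandwich, the classification follows from its sign alone.
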